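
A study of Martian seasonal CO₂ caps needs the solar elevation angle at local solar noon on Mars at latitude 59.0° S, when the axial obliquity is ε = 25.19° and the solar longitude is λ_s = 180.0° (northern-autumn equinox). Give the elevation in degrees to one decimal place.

31.0°

Solar declination: sin δ = sin ε · sin λ_s = sin 25.19° × sin 180.0° = 0.00000, so δ = +0.000°.
At local noon the hour angle is zero, so the zenith angle equals |φ − δ| = |-59.0° − (+0.000°)| = 59.000°.
Elevation = 90° − 59.000° = 31.0°.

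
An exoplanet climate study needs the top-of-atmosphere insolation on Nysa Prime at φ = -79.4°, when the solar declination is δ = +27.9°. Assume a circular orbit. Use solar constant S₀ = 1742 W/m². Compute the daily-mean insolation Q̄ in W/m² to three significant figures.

cos H₀ = −tan(-79.4°) tan(+27.900°) = 2.8292 ≥ 1 ⇒ polar night, H₀ = 0 and Q̄ = 0.

Q̄ ≈ 0.00 W/m²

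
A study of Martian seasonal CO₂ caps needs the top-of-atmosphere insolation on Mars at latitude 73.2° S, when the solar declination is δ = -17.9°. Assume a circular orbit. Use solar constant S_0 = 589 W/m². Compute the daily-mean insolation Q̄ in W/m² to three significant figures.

Q̄ ≈ 173 W/m²

cos h₀ = −tan(-73.2°) tan(-17.900°) = -1.0698 ≤ −1 ⇒ polar day, h₀ = π.
Bracket: h₀ sin ϕ sin δ + cos ϕ cos δ sin h₀ = 3.1416×-0.95732×-0.30736 + 0.28903×0.95159×0.00000 = 0.924390 + 0.000000 = 0.924390.
Q̄ = (S_0/π) × [bracket] = (589/π) × 0.924390 = 173.3 W/m².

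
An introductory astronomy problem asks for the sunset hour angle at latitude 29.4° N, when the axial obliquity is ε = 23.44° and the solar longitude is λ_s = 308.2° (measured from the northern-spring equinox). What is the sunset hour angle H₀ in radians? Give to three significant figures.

H₀ = 1.38 rad

Solar declination: sin δ = sin ε · sin λ_s = sin 23.44° × sin 308.2° = -0.31260, so δ = -18.216°.
cos H₀ = −tan φ · tan δ = −tan(+29.4°) × tan(-18.216°) = 0.1854, so H₀ = 1.3843 rad = 79.31°.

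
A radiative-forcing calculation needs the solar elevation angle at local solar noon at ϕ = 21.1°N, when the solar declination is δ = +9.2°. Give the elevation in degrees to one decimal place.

At local noon the hour angle is zero, so the zenith angle equals |ϕ − δ| = |+21.1° − (+9.200°)| = 11.900°.
Elevation = 90° − 11.900° = 78.1°.

78.1°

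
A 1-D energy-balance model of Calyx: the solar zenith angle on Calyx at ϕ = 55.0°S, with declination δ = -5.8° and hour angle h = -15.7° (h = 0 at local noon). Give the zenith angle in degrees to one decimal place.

θ_z = 50.8°

cos θ_z = sin ϕ sin δ + cos ϕ cos δ cos h = 0.082780 + 0.549351 = 0.632131.
θ_z = arccos(0.632131) = 50.8°.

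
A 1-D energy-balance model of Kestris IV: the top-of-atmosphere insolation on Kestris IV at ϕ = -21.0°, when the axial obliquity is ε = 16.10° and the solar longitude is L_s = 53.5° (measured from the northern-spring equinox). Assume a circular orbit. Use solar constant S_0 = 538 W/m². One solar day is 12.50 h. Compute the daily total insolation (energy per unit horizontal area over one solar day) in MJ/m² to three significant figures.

6.07 MJ/m²

Solar declination: sin δ = sin ε · sin L_s = sin 16.10° × sin 53.5° = 0.22292, so δ = +12.881°.
cos h₀ = −tan(-21.0°) tan(+12.881°) = 0.0878, h₀ = 1.4829 rad.
Bracket: h₀ sin ϕ sin δ + cos ϕ cos δ sin h₀ = 1.4829×-0.35837×0.22292 + 0.93358×0.97484×0.99614 = -0.118466 + 0.906578 = 0.788112.
Q̄ = (S_0/π) × [bracket] = (538/π) × 0.788112 = 134.96 W/m².
Daily total = Q̄ × 12.50 h × 3600 s/h = 134.96 × 12.50 × 3600 / 10⁶ = 6.073 MJ/m².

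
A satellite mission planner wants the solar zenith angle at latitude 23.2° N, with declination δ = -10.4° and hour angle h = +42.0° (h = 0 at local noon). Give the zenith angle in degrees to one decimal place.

cos θ_z = sin ϕ sin δ + cos ϕ cos δ cos h = -0.071114 + 0.671829 = 0.600715.
θ_z = arccos(0.600715) = 53.1°.

θ_z = 53.1°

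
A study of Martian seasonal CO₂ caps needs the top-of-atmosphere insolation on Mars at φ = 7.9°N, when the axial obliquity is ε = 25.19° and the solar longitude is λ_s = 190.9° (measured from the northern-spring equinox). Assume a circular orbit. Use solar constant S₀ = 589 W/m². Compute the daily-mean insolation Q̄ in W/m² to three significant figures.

Q̄ ≈ 182 W/m²

Solar declination: sin δ = sin ε · sin λ_s = sin 25.19° × sin 190.9° = -0.08048, so δ = -4.616°.
cos H₀ = −tan(+7.9°) tan(-4.616°) = 0.0112, H₀ = 1.5596 rad.
Bracket: H₀ sin φ sin δ + cos φ cos δ sin H₀ = 1.5596×0.13744×-0.08048 + 0.99051×0.99676×0.99994 = -0.017251 + 0.987242 = 0.969991.
Q̄ = (S₀/π) × [bracket] = (589/π) × 0.969991 = 181.9 W/m².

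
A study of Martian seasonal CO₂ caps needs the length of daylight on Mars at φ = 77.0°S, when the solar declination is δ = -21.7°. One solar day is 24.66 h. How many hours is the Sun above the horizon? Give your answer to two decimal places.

Sunrise equation: cos H₀ = −tan φ · tan δ = -1.7237 ≤ −1, so the Sun never sets (polar day) and H₀ = π.
Daylight = 2H₀/(2π) × 24.66 h = (3.1416/π) × 24.66 = 24.66 h.

24.66 h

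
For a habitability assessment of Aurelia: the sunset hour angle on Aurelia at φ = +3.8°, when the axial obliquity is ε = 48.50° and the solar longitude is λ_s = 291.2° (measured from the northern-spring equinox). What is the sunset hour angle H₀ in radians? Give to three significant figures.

Solar declination: sin δ = sin ε · sin λ_s = sin 48.50° × sin 291.2° = -0.69827, so δ = -44.288°.
cos H₀ = −tan φ · tan δ = −tan(+3.8°) × tan(-44.288°) = 0.0648, so H₀ = 1.5060 rad = 86.29°.

H₀ = 1.51 rad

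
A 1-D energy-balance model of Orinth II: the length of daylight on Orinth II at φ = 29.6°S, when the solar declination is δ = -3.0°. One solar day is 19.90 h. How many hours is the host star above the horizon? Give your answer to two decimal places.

cos H₀ = −tan φ · tan δ = −tan(-29.6°) × tan(-3.000°) = -0.0298, so H₀ = 1.6006 rad = 91.71°.
Daylight = 2H₀/(2π) × 19.90 h = (1.6006/π) × 19.90 = 10.14 h.

10.14 h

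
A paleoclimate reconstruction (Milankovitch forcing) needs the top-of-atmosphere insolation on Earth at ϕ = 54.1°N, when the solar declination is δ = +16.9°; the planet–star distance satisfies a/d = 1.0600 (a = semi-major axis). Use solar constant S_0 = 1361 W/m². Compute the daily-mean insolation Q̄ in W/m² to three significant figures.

Q̄ ≈ 478 W/m²

cos h₀ = −tan(+54.1°) tan(+16.900°) = -0.4197, h₀ = 2.0039 rad.
Bracket: h₀ sin ϕ sin δ + cos ϕ cos δ sin h₀ = 2.0039×0.81004×0.29070 + 0.58637×0.95681×0.90766 = 0.471876 + 0.509238 = 0.981114.
Inverse-square distance factor (a/d)² = 1.0600² = 1.123600.
Q̄ = (S_0/π) × 1.123600 × [bracket] = (1361/π) × 1.123600 × 0.981114 = 477.6 W/m².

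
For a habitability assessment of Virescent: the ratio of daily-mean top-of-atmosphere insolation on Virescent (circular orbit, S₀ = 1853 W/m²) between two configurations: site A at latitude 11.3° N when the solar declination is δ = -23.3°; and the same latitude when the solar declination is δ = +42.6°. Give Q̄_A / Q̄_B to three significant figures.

— Configuration A (φ=+11.3°):
cos H₀ = −tan(+11.3°) tan(-23.300°) = 0.0861, H₀ = 1.4846 rad.
Bracket: H₀ sin φ sin δ + cos φ cos δ sin H₀ = 1.4846×0.19595×-0.39555 + 0.98061×0.91845×0.99629 = -0.115068 + 0.897300 = 0.782232.
Q̄ = (S₀/π) × [bracket] = (1853/π) × 0.782232 = 461.38 W/m².
— Configuration B (φ=+11.3°):
cos H₀ = −tan(+11.3°) tan(+42.600°) = -0.1837, H₀ = 1.7556 rad.
Bracket: H₀ sin φ sin δ + cos φ cos δ sin H₀ = 1.7556×0.19595×0.67688 + 0.98061×0.73610×0.98297 = 0.232853 + 0.709534 = 0.942387.
Q̄ = (S₀/π) × [bracket] = (1853/π) × 0.942387 = 555.85 W/m².
Ratio Q̄_A / Q̄_B = 461.38 / 555.85 = 0.8300.

Q̄_A / Q̄_B ≈ 0.830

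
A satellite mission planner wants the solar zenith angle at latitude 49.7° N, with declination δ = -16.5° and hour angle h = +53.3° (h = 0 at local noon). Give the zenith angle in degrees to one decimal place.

cos θ_z = sin φ sin δ + cos φ cos δ cos h = -0.216610 + 0.370620 = 0.154010.
θ_z = arccos(0.154010) = 81.1°.

θ_z = 81.1°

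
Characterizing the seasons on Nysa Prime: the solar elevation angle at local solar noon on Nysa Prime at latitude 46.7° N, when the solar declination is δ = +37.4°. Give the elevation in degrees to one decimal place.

At local noon the hour angle is zero, so the zenith angle equals |φ − δ| = |+46.7° − (+37.400°)| = 9.300°.
Elevation = 90° − 9.300° = 80.7°.

80.7°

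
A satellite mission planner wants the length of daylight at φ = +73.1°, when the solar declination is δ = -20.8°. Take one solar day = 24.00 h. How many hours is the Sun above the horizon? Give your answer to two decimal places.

0.00 h

cos H₀ = −tan φ · tan δ = 1.2503 ≥ 1, so the Sun never rises (polar night) and H₀ = 0.
Daylight = 2H₀/(2π) × 24.00 h = (0.0000/π) × 24.00 = 0.00 h.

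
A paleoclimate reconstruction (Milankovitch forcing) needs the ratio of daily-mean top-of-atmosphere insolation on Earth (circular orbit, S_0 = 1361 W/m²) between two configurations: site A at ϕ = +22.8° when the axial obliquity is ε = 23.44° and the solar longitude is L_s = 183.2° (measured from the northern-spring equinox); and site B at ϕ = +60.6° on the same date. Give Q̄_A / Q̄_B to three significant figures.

— Configuration A (ϕ=+22.8°):
Solar declination: sin δ = sin ε · sin L_s = sin 23.44° × sin 183.2° = -0.02221, so δ = -1.272°.
cos h₀ = −tan(+22.8°) tan(-1.272°) = 0.0093, h₀ = 1.5615 rad.
Bracket: h₀ sin ϕ sin δ + cos ϕ cos δ sin h₀ = 1.5615×0.38752×-0.02221 + 0.92186×0.99975×0.99996 = -0.013440 + 0.921593 = 0.908153.
Q̄ = (S_0/π) × [bracket] = (1361/π) × 0.908153 = 393.43 W/m².
— Configuration B (ϕ=+60.6°):
cos h₀ = −tan(+60.6°) tan(-1.272°) = 0.0394, h₀ = 1.5314 rad.
Bracket: h₀ sin ϕ sin δ + cos ϕ cos δ sin h₀ = 1.5314×0.87121×-0.02221 + 0.49090×0.99975×0.99922 = -0.029632 + 0.490394 = 0.460762.
Q̄ = (S_0/π) × [bracket] = (1361/π) × 0.460762 = 199.61 W/m².
Ratio Q̄_A / Q̄_B = 393.43 / 199.61 = 1.971.

Q̄_A / Q̄_B ≈ 1.97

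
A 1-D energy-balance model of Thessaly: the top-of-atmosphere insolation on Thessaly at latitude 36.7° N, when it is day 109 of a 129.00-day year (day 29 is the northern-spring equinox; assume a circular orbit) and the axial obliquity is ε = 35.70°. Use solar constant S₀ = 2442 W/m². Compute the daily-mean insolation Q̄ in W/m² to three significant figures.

Solar longitude: λ_s = 360° × (109 − 29)/129.00 = 223.256°.
sin δ = sin 35.70° × sin 223.256° = -0.39988, so δ = -23.570°.
cos H₀ = −tan(+36.7°) tan(-23.570°) = 0.3252, H₀ = 1.2396 rad.
Bracket: H₀ sin φ sin δ + cos φ cos δ sin H₀ = 1.2396×0.59763×-0.39988 + 0.80178×0.91657×0.94565 = -0.296240 + 0.694946 = 0.398706.
Q̄ = (S₀/π) × [bracket] = (2442/π) × 0.398706 = 309.9 W/m².

Q̄ ≈ 310 W/m²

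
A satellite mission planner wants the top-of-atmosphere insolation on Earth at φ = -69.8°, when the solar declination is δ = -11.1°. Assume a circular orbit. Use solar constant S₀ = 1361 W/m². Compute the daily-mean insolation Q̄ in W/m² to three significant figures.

Q̄ ≈ 291 W/m²

cos H₀ = −tan(-69.8°) tan(-11.100°) = -0.5332, H₀ = 2.1332 rad.
Bracket: H₀ sin φ sin δ + cos φ cos δ sin H₀ = 2.1332×-0.93849×-0.19252 + 0.34530×0.98129×0.84597 = 0.385423 + 0.286648 = 0.672071.
Q̄ = (S₀/π) × [bracket] = (1361/π) × 0.672071 = 291.2 W/m².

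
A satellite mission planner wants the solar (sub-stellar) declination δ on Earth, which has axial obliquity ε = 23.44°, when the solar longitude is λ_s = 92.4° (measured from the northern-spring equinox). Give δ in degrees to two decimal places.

sin δ = sin ε · sin λ_s = sin 23.44° × sin 92.4° = 0.397440.
δ = arcsin(0.397440) = +23.42°.

δ = +23.42°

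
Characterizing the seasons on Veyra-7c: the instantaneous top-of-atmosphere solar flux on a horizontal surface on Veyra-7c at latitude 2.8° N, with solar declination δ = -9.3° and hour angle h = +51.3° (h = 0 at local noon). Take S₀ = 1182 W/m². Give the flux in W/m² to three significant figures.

719 W/m²

cos θ_z = sin φ sin δ + cos φ cos δ cos h = -0.007894 + 0.616288 = 0.608394.
Flux = S₀ · cos θ_z = 1182 × 0.608394 = 719.1 W/m².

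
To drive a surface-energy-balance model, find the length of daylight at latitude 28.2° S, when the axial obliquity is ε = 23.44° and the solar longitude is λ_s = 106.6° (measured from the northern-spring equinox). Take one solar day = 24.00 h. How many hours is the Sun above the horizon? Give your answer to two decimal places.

Solar declination: sin δ = sin ε · sin λ_s = sin 23.44° × sin 106.6° = 0.38121, so δ = +22.409°.
cos H₀ = −tan φ · tan δ = −tan(-28.2°) × tan(+22.409°) = 0.2211, so H₀ = 1.3479 rad = 77.23°.
Daylight = 2H₀/(2π) × 24.00 h = (1.3479/π) × 24.00 = 10.30 h.

10.30 h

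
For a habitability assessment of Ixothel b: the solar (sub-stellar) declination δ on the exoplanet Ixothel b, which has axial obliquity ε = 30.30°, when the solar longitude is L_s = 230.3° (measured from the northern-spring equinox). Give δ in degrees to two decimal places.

δ = -22.84°

sin δ = sin ε · sin L_s = sin 30.30° × sin 230.3° = -0.388183.
δ = arcsin(-0.388183) = -22.84°.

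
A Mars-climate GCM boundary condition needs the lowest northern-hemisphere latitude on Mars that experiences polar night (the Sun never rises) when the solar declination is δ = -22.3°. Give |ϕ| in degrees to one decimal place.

|ϕ| = 67.7°

Polar night requires cos h₀ = −tan ϕ tan δ ≥ 1, i.e. tan ϕ tan δ ≤ −1.
The boundary is |tan ϕ| · |tan δ| = 1, so |ϕ| = 90° − |δ| = 90° − 22.3° = 67.7° in the northern hemisphere.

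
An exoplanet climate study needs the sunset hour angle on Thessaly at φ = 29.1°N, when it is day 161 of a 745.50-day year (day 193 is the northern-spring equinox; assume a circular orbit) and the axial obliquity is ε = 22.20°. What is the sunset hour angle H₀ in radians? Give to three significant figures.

H₀ = 1.51 rad

Solar longitude: λ_s = 360° × (161 − 193)/745.50 = -15.453°, i.e. -15.453° + 360° = 344.547°.
sin δ = sin 22.20° × sin 344.547° = -0.10067, so δ = -5.778°.
cos H₀ = −tan φ · tan δ = −tan(+29.1°) × tan(-5.778°) = 0.0563, so H₀ = 1.5144 rad = 86.77°.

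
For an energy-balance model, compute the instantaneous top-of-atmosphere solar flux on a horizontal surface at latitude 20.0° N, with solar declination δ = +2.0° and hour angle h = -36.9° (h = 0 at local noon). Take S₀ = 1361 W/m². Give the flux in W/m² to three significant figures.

1.04e+03 W/m²

cos θ_z = sin φ sin δ + cos φ cos δ cos h = 0.011936 + 0.751000 = 0.762936.
Flux = S₀ · cos θ_z = 1361 × 0.762936 = 1038 W/m².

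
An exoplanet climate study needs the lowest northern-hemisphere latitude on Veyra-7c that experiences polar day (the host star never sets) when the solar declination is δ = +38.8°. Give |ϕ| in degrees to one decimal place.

|ϕ| = 51.2°

Polar day requires cos h₀ = −tan ϕ tan δ ≤ −1, i.e. tan ϕ tan δ ≥ 1.
The boundary is |tan ϕ| · |tan δ| = 1, so |ϕ| = 90° − |δ| = 90° − 38.8° = 51.2° in the northern hemisphere.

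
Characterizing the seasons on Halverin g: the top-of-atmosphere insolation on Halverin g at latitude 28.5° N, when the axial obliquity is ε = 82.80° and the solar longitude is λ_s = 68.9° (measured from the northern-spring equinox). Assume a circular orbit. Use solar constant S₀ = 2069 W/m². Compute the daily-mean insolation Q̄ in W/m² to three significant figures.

Solar declination: sin δ = sin ε · sin λ_s = sin 82.80° × sin 68.9° = 0.92560, so δ = +67.759°.
cos H₀ = −tan(+28.5°) tan(+67.759°) = -1.3277 ≤ −1 ⇒ polar day, H₀ = π.
Bracket: H₀ sin φ sin δ + cos φ cos δ sin H₀ = 3.1416×0.47716×0.92560 + 0.87882×0.37851×0.00000 = 1.387517 + 0.000000 = 1.387517.
Q̄ = (S₀/π) × [bracket] = (2069/π) × 1.387517 = 913.8 W/m².

Q̄ ≈ 914 W/m²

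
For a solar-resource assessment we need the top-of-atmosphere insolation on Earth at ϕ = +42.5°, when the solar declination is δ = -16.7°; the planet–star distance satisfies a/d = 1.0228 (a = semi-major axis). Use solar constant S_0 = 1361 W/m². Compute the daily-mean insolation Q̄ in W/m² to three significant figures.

cos h₀ = −tan(+42.5°) tan(-16.700°) = 0.2749, h₀ = 1.2923 rad.
Bracket: h₀ sin ϕ sin δ + cos ϕ cos δ sin h₀ = 1.2923×0.67559×-0.28736 + 0.73728×0.95782×0.96147 = -0.250884 + 0.678972 = 0.428088.
Inverse-square distance factor (a/d)² = 1.0228² = 1.046120.
Q̄ = (S_0/π) × 1.046120 × [bracket] = (1361/π) × 1.046120 × 0.428088 = 194.0 W/m².

Q̄ ≈ 194 W/m²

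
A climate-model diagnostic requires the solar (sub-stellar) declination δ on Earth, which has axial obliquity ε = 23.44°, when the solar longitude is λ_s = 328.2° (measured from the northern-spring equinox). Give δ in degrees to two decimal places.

sin δ = sin ε · sin λ_s = sin 23.44° × sin 328.2° = -0.209617.
δ = arcsin(-0.209617) = -12.10°.

δ = -12.10°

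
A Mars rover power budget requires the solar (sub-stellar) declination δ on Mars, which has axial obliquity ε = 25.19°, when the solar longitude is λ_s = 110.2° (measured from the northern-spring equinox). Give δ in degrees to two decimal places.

δ = +23.54°

sin δ = sin ε · sin λ_s = sin 25.19° × sin 110.2° = 0.399443.
δ = arcsin(0.399443) = +23.54°.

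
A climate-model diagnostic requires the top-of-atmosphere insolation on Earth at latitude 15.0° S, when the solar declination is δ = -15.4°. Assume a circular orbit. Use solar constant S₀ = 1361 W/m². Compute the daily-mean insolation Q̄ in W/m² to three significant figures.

cos H₀ = −tan(-15.0°) tan(-15.400°) = -0.0738, H₀ = 1.6447 rad.
Bracket: H₀ sin φ sin δ + cos φ cos δ sin H₀ = 1.6447×-0.25882×-0.26556 + 0.96593×0.96410×0.99727 = 0.113044 + 0.928711 = 1.041755.
Q̄ = (S₀/π) × [bracket] = (1361/π) × 1.041755 = 451.3 W/m².

Q̄ ≈ 451 W/m²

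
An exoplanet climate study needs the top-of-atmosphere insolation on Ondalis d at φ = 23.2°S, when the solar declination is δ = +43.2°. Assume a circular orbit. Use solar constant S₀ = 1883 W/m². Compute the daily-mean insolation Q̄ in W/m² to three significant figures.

Q̄ ≈ 181 W/m²

cos H₀ = −tan(-23.2°) tan(+43.200°) = 0.4025, H₀ = 1.1566 rad.
Bracket: H₀ sin φ sin δ + cos φ cos δ sin H₀ = 1.1566×-0.39394×0.68455 + 0.91914×0.72897×0.91543 = -0.311902 + 0.613361 = 0.301459.
Q̄ = (S₀/π) × [bracket] = (1883/π) × 0.301459 = 180.7 W/m².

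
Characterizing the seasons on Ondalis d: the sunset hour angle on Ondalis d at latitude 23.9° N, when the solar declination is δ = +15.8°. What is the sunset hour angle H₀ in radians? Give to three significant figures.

H₀ = 1.70 rad

cos H₀ = −tan φ · tan δ = −tan(+23.9°) × tan(+15.800°) = -0.1254, so H₀ = 1.6965 rad = 97.20°.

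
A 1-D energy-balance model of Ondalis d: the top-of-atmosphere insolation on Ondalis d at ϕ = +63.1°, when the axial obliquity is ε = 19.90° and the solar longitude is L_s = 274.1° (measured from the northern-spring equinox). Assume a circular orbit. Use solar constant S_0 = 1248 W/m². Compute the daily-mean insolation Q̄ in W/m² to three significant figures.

Solar declination: sin δ = sin ε · sin L_s = sin 19.90° × sin 274.1° = -0.33951, so δ = -19.847°.
cos h₀ = −tan(+63.1°) tan(-19.847°) = 0.7115, h₀ = 0.7792 rad.
Bracket: h₀ sin ϕ sin δ + cos ϕ cos δ sin h₀ = 0.7792×0.89180×-0.33951 + 0.45243×0.94060×0.70272 = -0.235922 + 0.299046 = 0.063124.
Q̄ = (S_0/π) × [bracket] = (1248/π) × 0.063124 = 25.08 W/m².

Q̄ ≈ 25.1 W/m²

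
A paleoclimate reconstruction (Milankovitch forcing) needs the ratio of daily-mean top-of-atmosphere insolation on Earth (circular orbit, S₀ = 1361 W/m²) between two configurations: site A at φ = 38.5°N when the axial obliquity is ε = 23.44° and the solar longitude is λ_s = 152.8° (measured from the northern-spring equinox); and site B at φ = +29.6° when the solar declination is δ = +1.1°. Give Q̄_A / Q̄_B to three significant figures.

Q̄_A / Q̄_B ≈ 1.08

— Configuration A (φ=+38.5°):
Solar declination: sin δ = sin ε · sin λ_s = sin 23.44° × sin 152.8° = 0.18183, so δ = +10.476°.
cos H₀ = −tan(+38.5°) tan(+10.476°) = -0.1471, H₀ = 1.7184 rad.
Bracket: H₀ sin φ sin δ + cos φ cos δ sin H₀ = 1.7184×0.62251×0.18183 + 0.78261×0.98333×0.98912 = 0.194507 + 0.761191 = 0.955698.
Q̄ = (S₀/π) × [bracket] = (1361/π) × 0.955698 = 414.03 W/m².
— Configuration B (φ=+29.6°):
cos H₀ = −tan(+29.6°) tan(+1.100°) = -0.0109, H₀ = 1.5817 rad.
Bracket: H₀ sin φ sin δ + cos φ cos δ sin H₀ = 1.5817×0.49394×0.01920 + 0.86949×0.99982×0.99994 = 0.015000 + 0.869281 = 0.884281.
Q̄ = (S₀/π) × [bracket] = (1361/π) × 0.884281 = 383.09 W/m².
Ratio Q̄_A / Q̄_B = 414.03 / 383.09 = 1.081.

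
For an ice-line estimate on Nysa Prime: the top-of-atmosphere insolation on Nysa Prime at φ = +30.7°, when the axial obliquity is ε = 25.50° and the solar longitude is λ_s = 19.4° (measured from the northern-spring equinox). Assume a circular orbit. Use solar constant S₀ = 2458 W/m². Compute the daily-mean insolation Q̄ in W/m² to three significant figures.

Solar declination: sin δ = sin ε · sin λ_s = sin 25.50° × sin 19.4° = 0.14300, so δ = +8.221°.
cos H₀ = −tan(+30.7°) tan(+8.221°) = -0.0858, H₀ = 1.6567 rad.
Bracket: H₀ sin φ sin δ + cos φ cos δ sin H₀ = 1.6567×0.51054×0.14300 + 0.85985×0.98972×0.99631 = 0.120951 + 0.847871 = 0.968822.
Q̄ = (S₀/π) × [bracket] = (2458/π) × 0.968822 = 758.0 W/m².

Q̄ ≈ 758 W/m²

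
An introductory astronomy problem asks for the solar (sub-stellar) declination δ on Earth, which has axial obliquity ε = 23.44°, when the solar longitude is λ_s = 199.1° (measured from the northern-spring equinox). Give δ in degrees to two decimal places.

δ = -7.48°

sin δ = sin ε · sin λ_s = sin 23.44° × sin 199.1° = -0.130164.
δ = arcsin(-0.130164) = -7.48°.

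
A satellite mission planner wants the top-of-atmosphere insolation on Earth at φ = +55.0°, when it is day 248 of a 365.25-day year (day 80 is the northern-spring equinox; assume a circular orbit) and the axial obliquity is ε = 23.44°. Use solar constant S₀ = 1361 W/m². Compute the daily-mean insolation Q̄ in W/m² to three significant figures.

Q̄ ≈ 305 W/m²

Solar longitude: λ_s = 360° × (248 − 80)/365.25 = 165.585°.
sin δ = sin 23.44° × sin 165.585° = 0.09903, so δ = +5.683°.
cos H₀ = −tan(+55.0°) tan(+5.683°) = -0.1421, H₀ = 1.7134 rad.
Bracket: H₀ sin φ sin δ + cos φ cos δ sin H₀ = 1.7134×0.81915×0.09903 + 0.57358×0.99508×0.98985 = 0.138992 + 0.564965 = 0.703957.
Q̄ = (S₀/π) × [bracket] = (1361/π) × 0.703957 = 305.0 W/m².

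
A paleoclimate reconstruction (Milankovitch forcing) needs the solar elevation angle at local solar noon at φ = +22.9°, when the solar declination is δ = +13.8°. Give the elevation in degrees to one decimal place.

At local noon the hour angle is zero, so the zenith angle equals |φ − δ| = |+22.9° − (+13.800°)| = 9.100°.
Elevation = 90° − 9.100° = 80.9°.

80.9°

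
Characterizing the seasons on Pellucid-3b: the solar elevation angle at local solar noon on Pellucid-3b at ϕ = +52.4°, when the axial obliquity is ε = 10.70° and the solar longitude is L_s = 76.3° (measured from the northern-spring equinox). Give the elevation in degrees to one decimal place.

Solar declination: sin δ = sin ε · sin L_s = sin 10.70° × sin 76.3° = 0.18038, so δ = +10.392°.
At local noon the hour angle is zero, so the zenith angle equals |ϕ − δ| = |+52.4° − (+10.392°)| = 42.008°.
Elevation = 90° − 42.008° = 48.0°.

48.0°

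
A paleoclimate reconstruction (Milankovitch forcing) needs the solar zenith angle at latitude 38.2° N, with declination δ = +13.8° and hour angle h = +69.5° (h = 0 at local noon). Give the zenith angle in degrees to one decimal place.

θ_z = 65.5°

cos θ_z = sin ϕ sin δ + cos ϕ cos δ cos h = 0.147511 + 0.267269 = 0.414780.
θ_z = arccos(0.414780) = 65.5°.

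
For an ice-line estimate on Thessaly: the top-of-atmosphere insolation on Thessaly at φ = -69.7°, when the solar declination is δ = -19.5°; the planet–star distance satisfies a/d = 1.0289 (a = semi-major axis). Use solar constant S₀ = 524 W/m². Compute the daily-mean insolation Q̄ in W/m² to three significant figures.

cos H₀ = −tan(-69.7°) tan(-19.500°) = -0.9573, H₀ = 2.8483 rad.
Bracket: H₀ sin φ sin δ + cos φ cos δ sin H₀ = 2.8483×-0.93789×-0.33381 + 0.34694×0.94264×0.28907 = 0.891737 + 0.094537 = 0.986274.
Inverse-square distance factor (a/d)² = 1.0289² = 1.058635.
Q̄ = (S₀/π) × 1.058635 × [bracket] = (524/π) × 1.058635 × 0.986274 = 174.2 W/m².

Q̄ ≈ 174 W/m²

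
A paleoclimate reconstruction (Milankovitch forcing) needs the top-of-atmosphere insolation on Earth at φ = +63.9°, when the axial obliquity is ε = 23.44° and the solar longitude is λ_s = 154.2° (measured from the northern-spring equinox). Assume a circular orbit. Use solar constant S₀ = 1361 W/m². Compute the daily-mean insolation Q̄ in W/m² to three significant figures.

Solar declination: sin δ = sin ε · sin λ_s = sin 23.44° × sin 154.2° = 0.17313, so δ = +9.970°.
cos H₀ = −tan(+63.9°) tan(+9.970°) = -0.3588, H₀ = 1.9378 rad.
Bracket: H₀ sin φ sin δ + cos φ cos δ sin H₀ = 1.9378×0.89803×0.17313 + 0.43994×0.98490×0.93341 = 0.301281 + 0.404444 = 0.705725.
Q̄ = (S₀/π) × [bracket] = (1361/π) × 0.705725 = 305.7 W/m².

Q̄ ≈ 306 W/m²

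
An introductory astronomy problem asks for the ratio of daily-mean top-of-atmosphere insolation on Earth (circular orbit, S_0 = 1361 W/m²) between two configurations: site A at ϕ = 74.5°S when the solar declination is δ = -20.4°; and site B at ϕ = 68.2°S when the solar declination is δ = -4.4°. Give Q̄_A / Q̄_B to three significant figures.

— Configuration A (ϕ=-74.5°):
cos h₀ = −tan(-74.5°) tan(-20.400°) = -1.3410 ≤ −1 ⇒ polar day, h₀ = π.
Bracket: h₀ sin ϕ sin δ + cos ϕ cos δ sin h₀ = 3.1416×-0.96363×-0.34857 + 0.26724×0.93728×0.00000 = 1.055240 + 0.000000 = 1.055240.
Q̄ = (S_0/π) × [bracket] = (1361/π) × 1.055240 = 457.15 W/m².
— Configuration B (ϕ=-68.2°):
cos h₀ = −tan(-68.2°) tan(-4.400°) = -0.1924, h₀ = 1.7644 rad.
Bracket: h₀ sin ϕ sin δ + cos ϕ cos δ sin h₀ = 1.7644×-0.92849×-0.07672 + 0.37137×0.99705×0.98132 = 0.125685 + 0.363358 = 0.489043.
Q̄ = (S_0/π) × [bracket] = (1361/π) × 0.489043 = 211.86 W/m².
Ratio Q̄_A / Q̄_B = 457.15 / 211.86 = 2.158.

Q̄_A / Q̄_B ≈ 2.16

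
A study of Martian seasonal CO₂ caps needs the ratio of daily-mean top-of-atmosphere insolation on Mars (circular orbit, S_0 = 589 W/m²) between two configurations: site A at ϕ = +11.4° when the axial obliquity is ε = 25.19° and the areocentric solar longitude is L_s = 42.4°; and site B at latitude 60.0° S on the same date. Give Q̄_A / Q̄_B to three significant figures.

— Configuration A (ϕ=+11.4°):
sin δ = sin 25.19° × sin 42.4° = 0.28700, so δ = +16.678°.
cos h₀ = −tan(+11.4°) tan(+16.678°) = -0.0604, h₀ = 1.6312 rad.
Bracket: h₀ sin ϕ sin δ + cos ϕ cos δ sin h₀ = 1.6312×0.19766×0.28700 + 0.98027×0.95793×0.99817 = 0.092535 + 0.937312 = 1.029847.
Q̄ = (S_0/π) × [bracket] = (589/π) × 1.029847 = 193.08 W/m².
— Configuration B (ϕ=-60.0°):
cos h₀ = −tan(-60.0°) tan(+16.678°) = 0.5189, h₀ = 1.0252 rad.
Bracket: h₀ sin ϕ sin δ + cos ϕ cos δ sin h₀ = 1.0252×-0.86603×0.28700 + 0.50000×0.95793×0.85482 = -0.254814 + 0.409429 = 0.154615.
Q̄ = (S_0/π) × [bracket] = (589/π) × 0.154615 = 28.988 W/m².
Ratio Q̄_A / Q̄_B = 193.08 / 28.988 = 6.661.

Q̄_A / Q̄_B ≈ 6.66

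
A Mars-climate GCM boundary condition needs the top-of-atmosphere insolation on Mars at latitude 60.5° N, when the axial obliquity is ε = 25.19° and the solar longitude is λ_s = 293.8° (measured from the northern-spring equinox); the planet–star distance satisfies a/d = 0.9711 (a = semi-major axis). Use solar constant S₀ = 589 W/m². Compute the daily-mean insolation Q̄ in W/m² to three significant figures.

Solar declination: sin δ = sin ε · sin λ_s = sin 25.19° × sin 293.8° = -0.38943, so δ = -22.919°.
cos H₀ = −tan(+60.5°) tan(-22.919°) = 0.7473, H₀ = 0.7268 rad.
Bracket: H₀ sin φ sin δ + cos φ cos δ sin H₀ = 0.7268×0.87036×-0.38943 + 0.49242×0.92106×0.66448 = -0.246345 + 0.301374 = 0.055029.
Inverse-square distance factor (a/d)² = 0.9711² = 0.943035.
Q̄ = (S₀/π) × 0.943035 × [bracket] = (589/π) × 0.943035 × 0.055029 = 9.729 W/m².

Q̄ ≈ 9.73 W/m²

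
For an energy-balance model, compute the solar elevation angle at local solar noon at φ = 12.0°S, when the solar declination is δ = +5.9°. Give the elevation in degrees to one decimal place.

72.1°

At local noon the hour angle is zero, so the zenith angle equals |φ − δ| = |-12.0° − (+5.900°)| = 17.900°.
Elevation = 90° − 17.900° = 72.1°.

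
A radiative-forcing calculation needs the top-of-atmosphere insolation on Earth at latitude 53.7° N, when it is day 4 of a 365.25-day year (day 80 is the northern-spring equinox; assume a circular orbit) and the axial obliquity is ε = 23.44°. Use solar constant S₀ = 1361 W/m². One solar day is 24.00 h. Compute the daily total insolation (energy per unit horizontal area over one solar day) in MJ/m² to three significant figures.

Solar longitude: λ_s = 360° × (4 − 80)/365.25 = -74.908°, i.e. -74.908° + 360° = 285.092°.
sin δ = sin 23.44° × sin 285.092° = -0.38407, so δ = -22.586°.
cos H₀ = −tan(+53.7°) tan(-22.586°) = 0.5663, H₀ = 0.9688 rad.
Bracket: H₀ sin φ sin δ + cos φ cos δ sin H₀ = 0.9688×0.80593×-0.38407 + 0.59201×0.92330×0.82422 = -0.299876 + 0.450521 = 0.150645.
Q̄ = (S₀/π) × [bracket] = (1361/π) × 0.150645 = 65.262 W/m².
Daily total = Q̄ × 24.00 h × 3600 s/h = 65.262 × 24.00 × 3600 / 10⁶ = 5.639 MJ/m².

5.64 MJ/m²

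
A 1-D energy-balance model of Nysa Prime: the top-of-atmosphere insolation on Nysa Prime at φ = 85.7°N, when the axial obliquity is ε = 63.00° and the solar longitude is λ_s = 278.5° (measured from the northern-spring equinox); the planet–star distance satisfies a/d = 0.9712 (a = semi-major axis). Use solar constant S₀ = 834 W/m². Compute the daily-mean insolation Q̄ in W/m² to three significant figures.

Q̄ ≈ 0.00 W/m²

Solar declination: sin δ = sin ε · sin λ_s = sin 63.00° × sin 278.5° = -0.88122, so δ = -61.790°.
cos H₀ = −tan(+85.7°) tan(-61.790°) = 24.7930 ≥ 1 ⇒ polar night, H₀ = 0 and Q̄ = 0.
Inverse-square distance factor (a/d)² = 0.9712² = 0.943229.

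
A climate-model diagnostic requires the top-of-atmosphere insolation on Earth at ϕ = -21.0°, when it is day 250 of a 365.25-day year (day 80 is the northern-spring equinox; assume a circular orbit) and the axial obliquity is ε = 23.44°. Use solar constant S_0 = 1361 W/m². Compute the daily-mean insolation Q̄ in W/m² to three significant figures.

Q̄ ≈ 382 W/m²

Solar longitude: L_s = 360° × (250 − 80)/365.25 = 167.556°.
sin δ = sin 23.44° × sin 167.556° = 0.08571, so δ = +4.917°.
cos h₀ = −tan(-21.0°) tan(+4.917°) = 0.0330, h₀ = 1.5378 rad.
Bracket: h₀ sin ϕ sin δ + cos ϕ cos δ sin h₀ = 1.5378×-0.35837×0.08571 + 0.93358×0.99632×0.99945 = -0.047235 + 0.929633 = 0.882398.
Q̄ = (S_0/π) × [bracket] = (1361/π) × 0.882398 = 382.3 W/m².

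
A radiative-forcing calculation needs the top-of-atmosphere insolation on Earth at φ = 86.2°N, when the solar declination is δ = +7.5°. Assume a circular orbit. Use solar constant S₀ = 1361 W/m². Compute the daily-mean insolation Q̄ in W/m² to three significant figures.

cos H₀ = −tan(+86.2°) tan(+7.500°) = -1.9821 ≤ −1 ⇒ polar day, H₀ = π.
Bracket: H₀ sin φ sin δ + cos φ cos δ sin H₀ = 3.1416×0.99780×0.13053 + 0.06627×0.99144×0.00000 = 0.409171 + 0.000000 = 0.409171.
Q̄ = (S₀/π) × [bracket] = (1361/π) × 0.409171 = 177.3 W/m².

Q̄ ≈ 177 W/m²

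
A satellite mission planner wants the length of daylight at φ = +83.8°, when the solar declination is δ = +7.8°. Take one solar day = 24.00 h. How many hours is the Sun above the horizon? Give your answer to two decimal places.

Sunrise equation: cos H₀ = −tan φ · tan δ = -1.2609 ≤ −1, so the Sun never sets (polar day) and H₀ = π.
Daylight = 2H₀/(2π) × 24.00 h = (3.1416/π) × 24.00 = 24.00 h.

24.00 h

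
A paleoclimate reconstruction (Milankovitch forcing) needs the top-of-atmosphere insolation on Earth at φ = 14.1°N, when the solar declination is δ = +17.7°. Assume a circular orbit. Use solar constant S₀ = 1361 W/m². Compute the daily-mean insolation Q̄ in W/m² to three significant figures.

cos H₀ = −tan(+14.1°) tan(+17.700°) = -0.0802, H₀ = 1.6510 rad.
Bracket: H₀ sin φ sin δ + cos φ cos δ sin H₀ = 1.6510×0.24362×0.30403 + 0.96987×0.95266×0.99678 = 0.122286 + 0.920981 = 1.043267.
Q̄ = (S₀/π) × [bracket] = (1361/π) × 1.043267 = 452.0 W/m².

Q̄ ≈ 452 W/m²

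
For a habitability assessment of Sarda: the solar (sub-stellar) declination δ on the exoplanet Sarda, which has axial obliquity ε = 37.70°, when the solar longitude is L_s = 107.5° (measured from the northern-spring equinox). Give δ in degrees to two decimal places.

δ = +35.68°

sin δ = sin ε · sin L_s = sin 37.70° × sin 107.5° = 0.583224.
δ = arcsin(0.583224) = +35.68°.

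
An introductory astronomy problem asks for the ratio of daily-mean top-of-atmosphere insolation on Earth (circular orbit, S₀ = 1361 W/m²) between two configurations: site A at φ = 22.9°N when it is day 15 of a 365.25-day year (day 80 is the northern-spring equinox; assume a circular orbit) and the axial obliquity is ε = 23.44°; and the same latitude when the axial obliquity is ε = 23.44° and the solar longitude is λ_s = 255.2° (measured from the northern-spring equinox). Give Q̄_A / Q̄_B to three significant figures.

— Configuration A (φ=+22.9°):
Solar longitude: λ_s = 360° × (15 − 80)/365.25 = -64.066°, i.e. -64.066° + 360° = 295.934°.
sin δ = sin 23.44° × sin 295.934° = -0.35773, so δ = -20.961°.
cos H₀ = −tan(+22.9°) tan(-20.961°) = 0.1618, H₀ = 1.4083 rad.
Bracket: H₀ sin φ sin δ + cos φ cos δ sin H₀ = 1.4083×0.38912×-0.35773 + 0.92119×0.93383×0.98682 = -0.196035 + 0.848897 = 0.652862.
Q̄ = (S₀/π) × [bracket] = (1361/π) × 0.652862 = 282.83 W/m².
— Configuration B (φ=+22.9°):
Solar declination: sin δ = sin ε · sin λ_s = sin 23.44° × sin 255.2° = -0.38459, so δ = -22.618°.
cos H₀ = −tan(+22.9°) tan(-22.618°) = 0.1760, H₀ = 1.3939 rad.
Bracket: H₀ sin φ sin δ + cos φ cos δ sin H₀ = 1.3939×0.38912×-0.38459 + 0.92119×0.92309×0.98439 = -0.208599 + 0.837067 = 0.628468.
Q̄ = (S₀/π) × [bracket] = (1361/π) × 0.628468 = 272.26 W/m².
Ratio Q̄_A / Q̄_B = 282.83 / 272.26 = 1.039.

Q̄_A / Q̄_B ≈ 1.04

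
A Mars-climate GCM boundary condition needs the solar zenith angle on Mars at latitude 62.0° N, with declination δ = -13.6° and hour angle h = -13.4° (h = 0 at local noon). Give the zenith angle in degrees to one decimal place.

θ_z = 76.3°

cos θ_z = sin φ sin δ + cos φ cos δ cos h = -0.207618 + 0.443885 = 0.236267.
θ_z = arccos(0.236267) = 76.3°.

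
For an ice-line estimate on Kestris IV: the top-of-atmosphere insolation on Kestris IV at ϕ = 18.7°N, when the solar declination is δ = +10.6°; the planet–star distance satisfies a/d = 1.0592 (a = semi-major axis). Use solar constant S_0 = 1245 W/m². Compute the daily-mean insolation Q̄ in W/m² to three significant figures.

Q̄ ≈ 456 W/m²

cos h₀ = −tan(+18.7°) tan(+10.600°) = -0.0633, h₀ = 1.6342 rad.
Bracket: h₀ sin ϕ sin δ + cos ϕ cos δ sin h₀ = 1.6342×0.32061×0.18395 + 0.94721×0.98294×0.99799 = 0.096379 + 0.929179 = 1.025558.
Inverse-square distance factor (a/d)² = 1.0592² = 1.121905.
Q̄ = (S_0/π) × 1.121905 × [bracket] = (1245/π) × 1.121905 × 1.025558 = 456.0 W/m².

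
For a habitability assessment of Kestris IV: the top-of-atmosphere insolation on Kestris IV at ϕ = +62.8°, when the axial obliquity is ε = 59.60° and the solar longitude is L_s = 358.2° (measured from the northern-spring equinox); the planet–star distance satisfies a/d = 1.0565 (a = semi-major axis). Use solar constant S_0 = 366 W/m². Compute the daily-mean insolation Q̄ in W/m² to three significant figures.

Q̄ ≈ 54.6 W/m²

Solar declination: sin δ = sin ε · sin L_s = sin 59.60° × sin 358.2° = -0.02709, so δ = -1.552°.
cos h₀ = −tan(+62.8°) tan(-1.552°) = 0.0527, h₀ = 1.5180 rad.
Bracket: h₀ sin ϕ sin δ + cos ϕ cos δ sin h₀ = 1.5180×0.88942×-0.02709 + 0.45710×0.99963×0.99861 = -0.036575 + 0.456296 = 0.419721.
Inverse-square distance factor (a/d)² = 1.0565² = 1.116192.
Q̄ = (S_0/π) × 1.116192 × [bracket] = (366/π) × 1.116192 × 0.419721 = 54.58 W/m².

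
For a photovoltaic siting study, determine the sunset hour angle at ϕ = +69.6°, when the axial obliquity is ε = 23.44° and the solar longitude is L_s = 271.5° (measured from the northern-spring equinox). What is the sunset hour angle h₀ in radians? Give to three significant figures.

Solar declination: sin δ = sin ε · sin L_s = sin 23.44° × sin 271.5° = -0.39765, so δ = -23.431°.
cos h₀ = −tan ϕ · tan δ = 1.1654 ≥ 1, so the Sun never rises (polar night) and h₀ = 0.

h₀ = 0.00 rad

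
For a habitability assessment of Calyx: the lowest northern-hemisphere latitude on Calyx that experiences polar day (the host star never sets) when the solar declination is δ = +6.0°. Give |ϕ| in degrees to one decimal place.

|ϕ| = 84.0°

Polar day requires cos h₀ = −tan ϕ tan δ ≤ −1, i.e. tan ϕ tan δ ≥ 1.
The boundary is |tan ϕ| · |tan δ| = 1, so |ϕ| = 90° − |δ| = 90° − 6.0° = 84.0° in the northern hemisphere.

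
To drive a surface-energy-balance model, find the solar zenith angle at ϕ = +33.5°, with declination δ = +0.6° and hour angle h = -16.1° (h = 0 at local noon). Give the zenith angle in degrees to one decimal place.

θ_z = 36.2°

cos θ_z = sin ϕ sin δ + cos ϕ cos δ cos h = 0.005780 + 0.801136 = 0.806916.
θ_z = arccos(0.806916) = 36.2°.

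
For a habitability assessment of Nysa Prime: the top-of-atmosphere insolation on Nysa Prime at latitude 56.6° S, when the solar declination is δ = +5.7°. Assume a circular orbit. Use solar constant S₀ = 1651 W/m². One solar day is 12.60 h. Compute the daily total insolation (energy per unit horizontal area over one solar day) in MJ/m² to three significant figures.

10.1 MJ/m²

cos H₀ = −tan(-56.6°) tan(+5.700°) = 0.1514, H₀ = 1.4188 rad.
Bracket: H₀ sin φ sin δ + cos φ cos δ sin H₀ = 1.4188×-0.83485×0.09932 + 0.55048×0.99506×0.98848 = -0.117643 + 0.541450 = 0.423807.
Q̄ = (S₀/π) × [bracket] = (1651/π) × 0.423807 = 222.72 W/m².
Daily total = Q̄ × 12.60 h × 3600 s/h = 222.72 × 12.60 × 3600 / 10⁶ = 10.10 MJ/m².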